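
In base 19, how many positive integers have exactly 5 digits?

These are the integers in [19^4, 19^5), so the count is 19^5 - 19^4 = 18 x 19^4.

Final answer: 2345778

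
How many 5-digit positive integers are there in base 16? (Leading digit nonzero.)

Leading digit: 15 options (nonzero). Other 4 digit(s): 16 options each.
Total: 15 x 16^4.

Final answer: 983040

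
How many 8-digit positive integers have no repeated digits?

First digit: 9 (not 0). Second: 9 (not first). Third: 8, etc.
Total: 9 x 9 x 8 x 7 x 6 x 5 x 4 x 3.

Final answer: 1632960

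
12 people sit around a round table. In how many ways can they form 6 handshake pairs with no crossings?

This is counted by the nth Catalan number C_n. Here n = 12/2 = 6.
Using C_0 = 1 and C_(k+1) = C_k x 2(2k+1)/(k+2), build up term by term: C_1=1, C_2=2, C_3=5, C_4=14, C_5=42, C_6=132.

Final answer: C_{6} = 132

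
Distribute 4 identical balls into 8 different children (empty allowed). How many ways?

Stars and bars: C(n+k-1, k-1) = C(11,7).

Final answer: C(11,7) = 330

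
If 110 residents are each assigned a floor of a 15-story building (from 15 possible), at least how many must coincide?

There are 15 possible values for floor of a 15-story building. With 110 residents and 15 categories, by pigeonhole: ceiling(110/15).

Final answer: 8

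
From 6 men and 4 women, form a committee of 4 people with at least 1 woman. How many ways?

Sum over valid woman counts:
C(4,1)C(6,3) = 80
C(4,2)C(6,2) = 90
C(4,3)C(6,1) = 24
C(4,4)C(6,0) = 1
Total: 80 + 90 + 24 + 1.

Final answer: 195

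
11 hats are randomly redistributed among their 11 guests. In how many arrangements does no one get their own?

D(n) = (n-1)(D(n-1) + D(n-2)), D(0)=1, D(1)=0.
D(2) = 1 x (0 + 1) = 1
D(3) = 2 x (1 + 0) = 2
D(4) = 3 x (2 + 1) = 9
D(5) = 4 x (9 + 2) = 44
D(6) = 5 x (44 + 9) = 265
D(7) = 6 x (265 + 44) = 1854
D(8) = 7 x (1854 + 265) = 14833
D(9) = 8 x (14833 + 1854) = 133496
D(10) = 9 x (133496 + 14833) = 1334961
D(11) = 10 x (D(10) + D(9)) = 10 x (1334961 + 133496)

Final answer: D(11) = 14684570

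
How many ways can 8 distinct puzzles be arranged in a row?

The number of ways to arrange 8 distinct objects is 8!.

Final answer: 8! = 40320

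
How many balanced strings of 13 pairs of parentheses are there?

This is a standard Catalan-number count: the answer is C_n. Here n = 13 (pairs).
C_n = C(2n,n) - C(2n,n+1), so C_{13} = C(26,13) - C(26,14) = 10400600 - 9657700.

Final answer: C_{13} = 742900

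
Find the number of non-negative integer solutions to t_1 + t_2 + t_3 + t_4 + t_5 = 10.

Stars and bars with 10 stars and 4 bars:
C(10+5-1, 5-1) = C(14,4).

Final answer: C(14,4) = 1001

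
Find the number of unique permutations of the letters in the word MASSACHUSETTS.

Letters (A:2, C:1, E:1, H:1, M:1, S:4, T:2, U:1). Total letters: 13.
Permutations = 13!/(4! x 2! x 2!).

Final answer: 64864800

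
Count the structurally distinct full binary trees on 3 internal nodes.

This is counted by the nth Catalan number C_n. Here n = 3.
C_n = (2n)!/(n!(n+1)!), so C_{3} = 6!/(3! x 4!) = C(6,3)/4 = 20/4.

Final answer: C_{3} = 5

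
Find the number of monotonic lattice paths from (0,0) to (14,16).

Each path has 14 right steps and 16 up steps in some order (30 steps total).
Choose which 16 of the 30 steps are up: C(30,16).

Final answer: C(30,16) = 145422675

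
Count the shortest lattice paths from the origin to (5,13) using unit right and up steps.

Each path has 5 right steps and 13 up steps in some order (18 steps total).
Choose which 13 of the 18 steps are up: C(18,13).

Final answer: C(18,13) = 8568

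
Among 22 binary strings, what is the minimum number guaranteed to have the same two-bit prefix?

There are 4 possible values for two-bit prefix. With 22 binary strings and 4 categories, by pigeonhole: ceiling(22/4).

Final answer: 6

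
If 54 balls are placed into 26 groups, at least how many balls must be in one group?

By the pigeonhole principle: ceiling(54/26).

Final answer: 3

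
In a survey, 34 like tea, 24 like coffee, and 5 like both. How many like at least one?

|A union B| = |A| + |B| - |A intersect B| = 34 + 24 - 5.

Final answer: 53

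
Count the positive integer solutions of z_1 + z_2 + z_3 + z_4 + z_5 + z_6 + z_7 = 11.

Substitute z'_i = z_i - 1 (so z'_i >= 0). Then sum z'_i = 11 - 7 = 4.
Stars and bars: C(4+7-1, 7-1) = C(10,6).

Final answer: C(10,6) = 210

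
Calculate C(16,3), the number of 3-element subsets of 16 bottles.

C(16,3) = 16!/(3! x 13!).

Final answer: \binom{16}{3} = 560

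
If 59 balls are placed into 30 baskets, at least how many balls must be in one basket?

By the pigeonhole principle: ceiling(59/30).

Final answer: 2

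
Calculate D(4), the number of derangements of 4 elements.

Use the recurrence D(n) = (n-1)(D(n-1) + D(n-2)) with D(0)=1, D(1)=0.
Building up: D(2)=1, D(3)=2.
D(4) = 3 x (D(3) + D(2)) = 3 x (2 + 1).

Final answer: D(4) = 9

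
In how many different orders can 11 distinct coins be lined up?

The number of ways to arrange 11 distinct objects is 11!.

Final answer: 11! = 39916800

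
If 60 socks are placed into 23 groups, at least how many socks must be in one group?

By the pigeonhole principle: ceiling(60/23).

Final answer: 3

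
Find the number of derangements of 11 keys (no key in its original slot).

D(n) = (n-1)(D(n-1) + D(n-2)), D(0)=1, D(1)=0.
D(2) = 1 x (0 + 1) = 1
D(3) = 2 x (1 + 0) = 2
D(4) = 3 x (2 + 1) = 9
D(5) = 4 x (9 + 2) = 44
D(6) = 5 x (44 + 9) = 265
D(7) = 6 x (265 + 44) = 1854
D(8) = 7 x (1854 + 265) = 14833
D(9) = 8 x (14833 + 1854) = 133496
D(10) = 9 x (133496 + 14833) = 1334961
D(11) = 10 x (D(10) + D(9)) = 10 x (1334961 + 133496)

Final answer: D(11) = 14684570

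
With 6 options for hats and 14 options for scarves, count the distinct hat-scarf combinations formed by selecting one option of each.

By the multiplication principle: 6 x 14.

Final answer: 84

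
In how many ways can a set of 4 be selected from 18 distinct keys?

C(18,4) = 18!/(4! x (18-4)!).

Final answer: C(18,4) = 3060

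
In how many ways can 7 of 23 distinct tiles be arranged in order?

P(23,7) = 23!/(23-7)! = 23!/16!.

Final answer: P(23,7) = 1235591280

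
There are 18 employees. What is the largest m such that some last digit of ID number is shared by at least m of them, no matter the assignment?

There are 10 possible values for last digit of ID number. With 18 employees and 10 categories, by pigeonhole: ceiling(18/10).

Final answer: 2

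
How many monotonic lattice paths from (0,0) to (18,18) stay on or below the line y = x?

Total monotonic paths to (18,18): C(36,18) = 9075135300.
By the reflection principle, paths that go above the diagonal number C(36,19) = 8597496600.
Valid Dyck paths: 9075135300 - 8597496600.
(This is the Catalan number C_{18}.)

Final answer: C_{18} = 477638700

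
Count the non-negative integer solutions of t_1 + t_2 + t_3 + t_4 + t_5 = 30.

Stars and bars with 30 stars and 4 bars:
C(30+5-1, 5-1) = C(34,4).

Final answer: C(34,4) = 46376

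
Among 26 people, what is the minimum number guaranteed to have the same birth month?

There are 12 possible values for birth month. With 26 people and 12 categories, by pigeonhole: ceiling(26/12).

Final answer: 3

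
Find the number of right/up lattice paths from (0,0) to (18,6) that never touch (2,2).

Total paths to (18,6): C(24,6) = 134596.
Paths through (2,2): C(4,2) x C(20,4) = 29070.
Avoiding (2,2): 134596 - 29070.

Final answer: 105526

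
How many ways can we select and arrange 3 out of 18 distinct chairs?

P(18,3) = 18!/(18-3)! = 18!/15!.

Final answer: P(18,3) = 4896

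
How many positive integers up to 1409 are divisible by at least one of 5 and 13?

Multiples of 5: 281. Multiples of 13: 108. Of both (lcm=65): 21.
By inclusion-exclusion: 281 + 108 - 21.

Final answer: 368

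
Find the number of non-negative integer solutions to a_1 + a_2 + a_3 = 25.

Stars and bars with 25 stars and 2 bars:
C(25+3-1, 3-1) = C(27,2).

Final answer: C(27,2) = 351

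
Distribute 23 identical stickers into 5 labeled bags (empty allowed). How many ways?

Stars and bars: C(n+k-1, k-1) = C(27,4).

Final answer: C(27,4) = 17550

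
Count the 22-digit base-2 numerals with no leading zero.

Leading digit: 1 options (nonzero). Other 21 digit(s): 2 options each.
Total: 1 x 2^21.

Final answer: 2097152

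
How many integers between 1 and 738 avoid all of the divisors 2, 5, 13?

|div by 2|=369, |div by 5|=147, |div by 13|=56.
|div by 2&5|=73, |div by 2&13|=28, |div by 5&13|=11, |div by all|=5.
By inclusion-exclusion, divisible by at least one: 369+147+56-73-28-11+5 = 465.
Not divisible by any: 738 - 465.

Final answer: 273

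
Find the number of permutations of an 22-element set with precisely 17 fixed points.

Choose which 17 elements are fixed: C(22,17) = 26334.
Derange the remaining 5 using D(j) = (j-1)(D(j-1) + D(j-2)), D(0)=1, D(1)=0: D(2)=1, D(3)=2, D(4)=9, D(5)=44.
Total: 26334 x 44.

Final answer: C(22,17) D(5) = 1158696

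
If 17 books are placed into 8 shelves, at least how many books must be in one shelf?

By the pigeonhole principle: ceiling(17/8).

Final answer: 3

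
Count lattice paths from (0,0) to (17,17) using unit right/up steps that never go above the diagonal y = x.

Total monotonic paths to (17,17): C(34,17) = 2333606220.
Reflecting each bad path at its first crossing gives a bijection with paths to (16,18): C(34,18) = 2203961430.
Valid Dyck paths: 2333606220 - 2203961430.
(These counts are the Catalan numbers.)

Final answer: C_{17} = 129644790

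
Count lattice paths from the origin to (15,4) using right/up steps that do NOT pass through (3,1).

Total paths to (15,4): C(19,4) = 3876.
Paths through (3,1): C(4,1) x C(15,3) = 1820.
Avoiding (3,1): 3876 - 1820.

Final answer: 2056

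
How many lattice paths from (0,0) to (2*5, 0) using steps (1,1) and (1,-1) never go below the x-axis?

Total monotonic paths to (5,5): C(10,5) = 252.
A path is bad iff it touches y = x + 1; reflecting its initial segment maps bad paths bijectively onto all paths to (4,6), of which there are C(10,6) = 210.
Valid Dyck paths: 252 - 210.
(Check: C(10,5) - C(10,6) = C(10,5)/6, the Catalan number C_{5}.)

Final answer: C_{5} = 42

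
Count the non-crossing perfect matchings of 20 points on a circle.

This is counted by the nth Catalan number C_n. Here n = 20/2 = 10.
C_n = C(2n,n)/(n+1), so C_{10} = C(20,10)/11 = 184756/11.

Final answer: C_{10} = 16796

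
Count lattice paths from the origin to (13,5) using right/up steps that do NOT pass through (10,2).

Total paths to (13,5): C(18,5) = 8568.
Paths through (10,2): C(12,2) x C(6,3) = 1320.
Avoiding (10,2): 8568 - 1320.

Final answer: 7248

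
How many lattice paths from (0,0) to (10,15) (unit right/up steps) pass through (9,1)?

Paths (0,0)->(9,1): C(10,1) = 10.
Paths (9,1)->(10,15): C(15,14) = 15.
By multiplication principle: 10 x 15.

Final answer: 150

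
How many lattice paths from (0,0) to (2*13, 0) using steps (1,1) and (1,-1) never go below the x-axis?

Total monotonic paths to (13,13): C(26,13) = 10400600.
A path is bad iff it touches y = x + 1; reflecting its initial segment maps bad paths bijectively onto all paths to (12,14), of which there are C(26,14) = 9657700.
Valid Dyck paths: 10400600 - 9657700.
(This is the Catalan number C_{13}.)

Final answer: C_{13} = 742900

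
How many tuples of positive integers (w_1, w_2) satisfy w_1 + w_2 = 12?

Substitute w'_i = w_i - 1 (so w'_i >= 0). Then sum w'_i = 12 - 2 = 10.
Stars and bars: C(10+2-1, 2-1) = C(11,1).

Final answer: C(11,1) = 11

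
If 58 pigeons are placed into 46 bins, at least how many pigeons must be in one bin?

By the pigeonhole principle: ceiling(58/46).

Final answer: 2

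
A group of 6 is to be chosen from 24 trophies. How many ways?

C(24,6) = 24!/(6! x (24-6)!).

Final answer: C(24,6) = 134596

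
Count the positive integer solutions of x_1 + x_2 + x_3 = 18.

Substitute x'_i = x_i - 1 (so x'_i >= 0). Then sum x'_i = 18 - 3 = 15.
Stars and bars: C(15+3-1, 3-1) = C(17,2).

Final answer: C(17,2) = 136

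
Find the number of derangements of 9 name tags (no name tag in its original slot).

D(n) = (n-1)(D(n-1) + D(n-2)), D(0)=1, D(1)=0.
D(2) = 1 x (0 + 1) = 1
D(3) = 2 x (1 + 0) = 2
D(4) = 3 x (2 + 1) = 9
D(5) = 4 x (9 + 2) = 44
D(6) = 5 x (44 + 9) = 265
D(7) = 6 x (265 + 44) = 1854
D(8) = 7 x (1854 + 265) = 14833
D(9) = 8 x (D(8) + D(7)) = 8 x (14833 + 1854)

Final answer: D(9) = 133496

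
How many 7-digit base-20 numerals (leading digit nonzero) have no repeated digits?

The leading digit has 19 choices (anything but zero); the next has 19 (anything but the first), then 18, and so on, one fewer each time.
Total: 19 x 19 x 18 x 17 x 16 x 15 x 14.

Final answer: 371165760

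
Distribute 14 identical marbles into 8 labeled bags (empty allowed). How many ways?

Stars and bars: C(n+k-1, k-1) = C(21,7).

Final answer: C(21,7) = 116280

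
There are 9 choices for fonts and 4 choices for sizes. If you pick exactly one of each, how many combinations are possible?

By the multiplication principle: 9 x 4.

Final answer: 36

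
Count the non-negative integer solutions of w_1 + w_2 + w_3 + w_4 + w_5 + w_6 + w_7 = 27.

Stars and bars with 27 stars and 6 bars:
C(27+7-1, 7-1) = C(33,6).

Final answer: C(33,6) = 1107568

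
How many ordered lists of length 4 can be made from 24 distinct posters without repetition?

P(24,4) = 24!/(24-4)! = 24!/20!.

Final answer: P(24,4) = 255024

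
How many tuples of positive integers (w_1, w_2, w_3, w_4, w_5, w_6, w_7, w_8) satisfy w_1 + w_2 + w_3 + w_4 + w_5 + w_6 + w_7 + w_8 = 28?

Substitute w'_i = w_i - 1 (so w'_i >= 0). Then sum w'_i = 28 - 8 = 20.
Stars and bars: C(20+8-1, 8-1) = C(27,7).

Final answer: C(27,7) = 888030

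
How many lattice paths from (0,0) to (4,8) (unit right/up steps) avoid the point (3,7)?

Total paths to (4,8): C(12,8) = 495.
Paths through (3,7): C(10,7) x C(2,1) = 240.
Avoiding (3,7): 495 - 240.

Final answer: 255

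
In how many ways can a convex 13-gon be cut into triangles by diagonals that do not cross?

The structures are counted by the Catalan number C_n. Here n = 13 - 2 = 11.
Using C_0 = 1 and C_(k+1) = C_k x 2(2k+1)/(k+2), build up term by term: C_1=1, C_2=2, C_3=5, C_4=14, C_5=42, C_6=132, C_7=429, C_8=1430, C_9=4862, C_10=16796, C_11=58786.

Final answer: C_{11} = 58786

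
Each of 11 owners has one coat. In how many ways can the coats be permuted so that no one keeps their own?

Derangements satisfy D(n) = (n-1)(D(n-1) + D(n-2)), starting from D(0)=1, D(1)=0.
D(2) = 1 x (0 + 1) = 1
D(3) = 2 x (1 + 0) = 2
D(4) = 3 x (2 + 1) = 9
D(5) = 4 x (9 + 2) = 44
D(6) = 5 x (44 + 9) = 265
D(7) = 6 x (265 + 44) = 1854
D(8) = 7 x (1854 + 265) = 14833
D(9) = 8 x (14833 + 1854) = 133496
D(10) = 9 x (133496 + 14833) = 1334961
D(11) = 10 x (D(10) + D(9)) = 10 x (1334961 + 133496)

Final answer: D(11) = 14684570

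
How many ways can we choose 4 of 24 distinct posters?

C(24,4) = 24!/(4! x (24-4)!).

Final answer: C(24,4) = 10626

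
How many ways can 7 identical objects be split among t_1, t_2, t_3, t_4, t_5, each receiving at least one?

Substitute t'_i = t_i - 1 (so t'_i >= 0). Then sum t'_i = 7 - 5 = 2.
Stars and bars: C(2+5-1, 5-1) = C(6,4).

Final answer: C(6,4) = 15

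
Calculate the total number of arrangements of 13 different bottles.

The number of ways to arrange 13 distinct objects is 13!.

Final answer: 13! = 6227020800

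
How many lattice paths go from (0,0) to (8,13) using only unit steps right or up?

Each path has 8 right steps and 13 up steps in some order (21 steps total).
Choose which 13 of the 21 steps are up: C(21,13).

Final answer: C(21,13) = 203490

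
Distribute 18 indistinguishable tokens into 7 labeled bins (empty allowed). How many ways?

Stars and bars: C(n+k-1, k-1) = C(24,6).

Final answer: C(24,6) = 134596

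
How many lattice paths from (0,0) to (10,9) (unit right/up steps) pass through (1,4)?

Paths (0,0)->(1,4): C(5,4) = 5.
Paths (1,4)->(10,9): C(14,5) = 2002.
By multiplication principle: 5 x 2002.

Final answer: 10010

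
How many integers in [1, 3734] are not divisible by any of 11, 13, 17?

|div by 11|=339, |div by 13|=287, |div by 17|=219.
|div by 11&13|=26, |div by 11&17|=19, |div by 13&17|=16, |div by all|=1.
By inclusion-exclusion, divisible by at least one: 339+287+219-26-19-16+1 = 785.
Not divisible by any: 3734 - 785.

Final answer: 2949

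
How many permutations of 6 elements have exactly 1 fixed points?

Choose which 1 elements are fixed: C(6,1) = 6.
Derange the remaining 5 using D(j) = (j-1)(D(j-1) + D(j-2)), D(0)=1, D(1)=0: D(2)=1, D(3)=2, D(4)=9, D(5)=44.
Total: 6 x 44.

Final answer: C(6,1) D(5) = 264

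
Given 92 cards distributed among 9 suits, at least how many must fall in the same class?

By pigeonhole with 92 objects and 9 categories: ceiling(92/9).

Final answer: 11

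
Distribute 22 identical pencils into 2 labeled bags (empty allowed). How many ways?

Stars and bars: C(n+k-1, k-1) = C(23,1).

Final answer: C(23,1) = 23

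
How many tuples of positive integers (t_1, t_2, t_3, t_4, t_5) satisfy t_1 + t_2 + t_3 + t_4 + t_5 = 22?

Substitute t'_i = t_i - 1 (so t'_i >= 0). Then sum t'_i = 22 - 5 = 17.
Stars and bars: C(17+5-1, 5-1) = C(21,4).

Final answer: C(21,4) = 5985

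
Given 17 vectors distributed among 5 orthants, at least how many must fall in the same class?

By pigeonhole with 17 objects and 5 categories: ceiling(17/5).

Final answer: 4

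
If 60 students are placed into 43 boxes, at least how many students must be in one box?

By the pigeonhole principle: ceiling(60/43).

Final answer: 2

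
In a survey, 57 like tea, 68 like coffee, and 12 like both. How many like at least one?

|A union B| = |A| + |B| - |A intersect B| = 57 + 68 - 12.

Final answer: 113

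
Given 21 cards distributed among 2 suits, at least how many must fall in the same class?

By pigeonhole with 21 objects and 2 categories: ceiling(21/2).

Final answer: 11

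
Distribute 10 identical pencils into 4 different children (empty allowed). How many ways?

Stars and bars: C(n+k-1, k-1) = C(13,3).

Final answer: C(13,3) = 286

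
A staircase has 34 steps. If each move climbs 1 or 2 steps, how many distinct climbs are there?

Condition on the final move: it is a 1-step (f(n-1) ways to get there) or a 2-step (f(n-2) ways), so f(n) = f(n-1) + f(n-2), with f(1)=1, f(2)=2.
Iterating the recurrence: f(1)=1, f(2)=2, f(3)=3, f(4)=5, f(5)=8, f(6)=13, f(7)=21, f(8)=34, f(9)=55, f(10)=89, f(11)=144, f(12)=233, f(13)=377, f(14)=610, f(15)=987, f(16)=1597, f(17)=2584, f(18)=4181, f(19)=6765, f(20)=10946, f(21)=17711, f(22)=28657, f(23)=46368, f(24)=75025, f(25)=121393, f(26)=196418, f(27)=317811, f(28)=514229, f(29)=832040, f(30)=1346269, f(31)=2178309, f(32)=3524578, f(33)=5702887, f(34)=9227465.

Final answer: 9227465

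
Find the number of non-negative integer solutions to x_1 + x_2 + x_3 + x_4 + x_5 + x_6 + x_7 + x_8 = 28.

Stars and bars with 28 stars and 7 bars:
C(28+8-1, 8-1) = C(35,7).

Final answer: C(35,7) = 6724520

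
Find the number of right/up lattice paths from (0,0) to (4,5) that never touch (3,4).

Total paths to (4,5): C(9,5) = 126.
Paths through (3,4): C(7,4) x C(2,1) = 70.
Avoiding (3,4): 126 - 70.

Final answer: 56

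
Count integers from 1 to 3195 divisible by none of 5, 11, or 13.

|div by 5|=639, |div by 11|=290, |div by 13|=245.
|div by 5&11|=58, |div by 5&13|=49, |div by 11&13|=22, |div by all|=4.
By inclusion-exclusion, divisible by at least one: 639+290+245-58-49-22+4 = 1049.
Not divisible by any: 3195 - 1049.

Final answer: 2146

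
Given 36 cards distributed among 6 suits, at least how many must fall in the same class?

By pigeonhole with 36 objects and 6 categories: ceiling(36/6).

Final answer: 6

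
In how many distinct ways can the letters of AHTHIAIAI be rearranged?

Letters (A:3, H:2, I:3, T:1). Total letters: 9.
Permutations = 9!/(3! x 3! x 2!).

Final answer: 5040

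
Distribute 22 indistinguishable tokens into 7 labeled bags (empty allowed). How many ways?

Stars and bars: C(n+k-1, k-1) = C(28,6).

Final answer: C(28,6) = 376740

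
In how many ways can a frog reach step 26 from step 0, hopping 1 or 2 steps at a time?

Let f(n) be the number of climbs. Removing the last move (1 or 2 steps) gives f(n) = f(n-1) + f(n-2); base cases f(1)=1, f(2)=2.
Computing successive values: f(1)=1, f(2)=2, f(3)=3, f(4)=5, f(5)=8, f(6)=13, f(7)=21, f(8)=34, f(9)=55, f(10)=89, f(11)=144, f(12)=233, f(13)=377, f(14)=610, f(15)=987, f(16)=1597, f(17)=2584, f(18)=4181, f(19)=6765, f(20)=10946, f(21)=17711, f(22)=28657, f(23)=46368, f(24)=75025, f(25)=121393, f(26)=196418.

Final answer: 196418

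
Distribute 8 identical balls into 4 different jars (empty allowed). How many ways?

Stars and bars: C(n+k-1, k-1) = C(11,3).

Final answer: C(11,3) = 165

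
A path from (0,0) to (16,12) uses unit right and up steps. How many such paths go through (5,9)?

Paths (0,0)->(5,9): C(14,9) = 2002.
Paths (5,9)->(16,12): C(14,3) = 364.
By multiplication principle: 2002 x 364.

Final answer: 728728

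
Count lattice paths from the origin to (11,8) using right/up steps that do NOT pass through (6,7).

Total paths to (11,8): C(19,8) = 75582.
Paths through (6,7): C(13,7) x C(6,1) = 10296.
Avoiding (6,7): 75582 - 10296.

Final answer: 65286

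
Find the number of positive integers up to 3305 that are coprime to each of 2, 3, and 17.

|div by 2|=1652, |div by 3|=1101, |div by 17|=194.
|div by 2&3|=550, |div by 2&17|=97, |div by 3&17|=64, |div by all|=32.
By inclusion-exclusion, divisible by at least one: 1652+1101+194-550-97-64+32 = 2268.
Not divisible by any: 3305 - 2268.

Final answer: 1037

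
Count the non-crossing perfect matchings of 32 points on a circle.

This is counted by the nth Catalan number C_n. Here n = 32/2 = 16.
C_n = C(2n,n)/(n+1), so C_{16} = C(32,16)/17 = 601080390/17.

Final answer: C_{16} = 35357670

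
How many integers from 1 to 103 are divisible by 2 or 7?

Multiples of 2: 51. Multiples of 7: 14. Of both (lcm=14): 7.
By inclusion-exclusion: 51 + 14 - 7.

Final answer: 58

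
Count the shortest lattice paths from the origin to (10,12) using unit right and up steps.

Each path has 10 right steps and 12 up steps in some order (22 steps total).
Choose which 12 of the 22 steps are up: C(22,12).

Final answer: C(22,12) = 646646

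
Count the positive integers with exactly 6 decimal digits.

These are the integers in [10^5, 10^6), so the count is 10^6 - 10^5 = 9 x 10^5.

Final answer: 900000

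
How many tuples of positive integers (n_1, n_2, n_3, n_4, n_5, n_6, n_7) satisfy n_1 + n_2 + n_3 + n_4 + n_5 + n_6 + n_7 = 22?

Substitute n'_i = n_i - 1 (so n'_i >= 0). Then sum n'_i = 22 - 7 = 15.
Stars and bars: C(15+7-1, 7-1) = C(21,6).

Final answer: C(21,6) = 54264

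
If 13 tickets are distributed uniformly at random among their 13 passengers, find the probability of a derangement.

Use the recurrence D(n) = (n-1)(D(n-1) + D(n-2)) with D(0)=1, D(1)=0.
Building up: D(2)=1, D(3)=2, D(4)=9, D(5)=44, D(6)=265, D(7)=1854, D(8)=14833, D(9)=133496, D(10)=1334961, D(11)=14684570, D(12)=176214841, D(13)=2290792932.
Total arrangements: 13! = 6227020800.
Probability = D(13)/13! = 63633137/172972800.

Final answer: D(13)/13! = 2290792932/6227020800 = 0.367879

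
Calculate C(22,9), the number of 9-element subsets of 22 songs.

C(22,9) = 22!/(9! x 13!).

Final answer: \binom{22}{9} = 497420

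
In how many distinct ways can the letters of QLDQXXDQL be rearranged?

Letters (D:2, L:2, Q:3, X:2). Total letters: 9.
Permutations = 9!/(3! x 2! x 2! x 2!).

Final answer: 7560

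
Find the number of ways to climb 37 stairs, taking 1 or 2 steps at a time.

Let f(n) be the number of climbs. Removing the last move (1 or 2 steps) gives f(n) = f(n-1) + f(n-2); base cases f(1)=1, f(2)=2.
Building up term by term: f(1)=1, f(2)=2, f(3)=3, f(4)=5, f(5)=8, f(6)=13, f(7)=21, f(8)=34, f(9)=55, f(10)=89, f(11)=144, f(12)=233, f(13)=377, f(14)=610, f(15)=987, f(16)=1597, f(17)=2584, f(18)=4181, f(19)=6765, f(20)=10946, f(21)=17711, f(22)=28657, f(23)=46368, f(24)=75025, f(25)=121393, f(26)=196418, f(27)=317811, f(28)=514229, f(29)=832040, f(30)=1346269, f(31)=2178309, f(32)=3524578, f(33)=5702887, f(34)=9227465, f(35)=14930352, f(36)=24157817, f(37)=39088169.

Final answer: 39088169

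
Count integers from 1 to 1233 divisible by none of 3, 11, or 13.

|div by 3|=411, |div by 11|=112, |div by 13|=94.
|div by 3&11|=37, |div by 3&13|=31, |div by 11&13|=8, |div by all|=2.
By inclusion-exclusion, divisible by at least one: 411+112+94-37-31-8+2 = 543.
Not divisible by any: 1233 - 543.

Final answer: 690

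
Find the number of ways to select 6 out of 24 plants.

C(24,6) = 24!/(6! x (24-6)!).

Final answer: C(24,6) = 134596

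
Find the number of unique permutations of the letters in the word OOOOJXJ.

Letters (J:2, O:4, X:1). Total letters: 7.
Permutations = 7!/(4! x 2!).

Final answer: 105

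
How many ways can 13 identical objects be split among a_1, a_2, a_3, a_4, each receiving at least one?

Substitute a'_i = a_i - 1 (so a'_i >= 0). Then sum a'_i = 13 - 4 = 9.
Stars and bars: C(9+4-1, 4-1) = C(12,3).

Final answer: C(12,3) = 220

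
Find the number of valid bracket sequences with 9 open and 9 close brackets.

This is a standard Catalan-number count: the answer is C_n. Here n = 9 (pairs).
C_n = C(2n,n) - C(2n,n+1), so C_{9} = C(18,9) - C(18,10) = 48620 - 43758.

Final answer: C_{9} = 4862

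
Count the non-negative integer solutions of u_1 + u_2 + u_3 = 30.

Stars and bars with 30 stars and 2 bars:
C(30+3-1, 3-1) = C(32,2).

Final answer: C(32,2) = 496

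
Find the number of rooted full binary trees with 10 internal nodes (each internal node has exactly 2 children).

This is counted by the nth Catalan number C_n. Here n = 10.
C_n = C(2n,n) - C(2n,n+1), so C_{10} = C(20,10) - C(20,11) = 184756 - 167960.

Final answer: C_{10} = 16796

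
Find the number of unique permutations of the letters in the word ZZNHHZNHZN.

Letters (H:3, N:3, Z:4). Total letters: 10.
Permutations = 10!/(4! x 3! x 3!).

Final answer: 4200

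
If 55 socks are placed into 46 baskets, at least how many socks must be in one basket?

By the pigeonhole principle: ceiling(55/46).

Final answer: 2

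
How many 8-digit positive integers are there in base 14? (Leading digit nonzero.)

These are the integers in [14^7, 14^8), so the count is 14^8 - 14^7 = 13 x 14^7.

Final answer: 1370375552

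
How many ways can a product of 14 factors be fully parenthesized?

This is a standard Catalan-number count: the answer is C_n. Here n = 14 - 1 = 13.
C_n = (2n)!/(n!(n+1)!), so C_{13} = 26!/(13! x 14!) = C(26,13)/14 = 10400600/14.

Final answer: C_{13} = 742900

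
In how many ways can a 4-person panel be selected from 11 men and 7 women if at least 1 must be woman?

Sum over valid woman counts:
C(7,1)C(11,3) = 1155
C(7,2)C(11,2) = 1155
C(7,3)C(11,1) = 385
C(7,4)C(11,0) = 35
Total: 1155 + 1155 + 385 + 35.

Final answer: 2730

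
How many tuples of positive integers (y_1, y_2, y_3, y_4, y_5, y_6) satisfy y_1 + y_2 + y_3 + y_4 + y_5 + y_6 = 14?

Substitute y'_i = y_i - 1 (so y'_i >= 0). Then sum y'_i = 14 - 6 = 8.
Stars and bars: C(8+6-1, 6-1) = C(13,5).

Final answer: C(13,5) = 1287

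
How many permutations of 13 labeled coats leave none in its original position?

Use the recurrence D(n) = (n-1)(D(n-1) + D(n-2)) with D(0)=1, D(1)=0.
D(2) = 1 x (0 + 1) = 1
D(3) = 2 x (1 + 0) = 2
D(4) = 3 x (2 + 1) = 9
D(5) = 4 x (9 + 2) = 44
D(6) = 5 x (44 + 9) = 265
D(7) = 6 x (265 + 44) = 1854
D(8) = 7 x (1854 + 265) = 14833
D(9) = 8 x (14833 + 1854) = 133496
D(10) = 9 x (133496 + 14833) = 1334961
D(11) = 10 x (1334961 + 133496) = 14684570
D(12) = 11 x (14684570 + 1334961) = 176214841
D(13) = 12 x (D(12) + D(11)) = 12 x (176214841 + 14684570)

Final answer: D(13) = 2290792932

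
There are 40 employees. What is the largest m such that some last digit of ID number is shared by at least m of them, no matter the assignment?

There are 10 possible values for last digit of ID number. With 40 employees and 10 categories, by pigeonhole: ceiling(40/10).

Final answer: 4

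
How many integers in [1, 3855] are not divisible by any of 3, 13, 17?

|div by 3|=1285, |div by 13|=296, |div by 17|=226.
|div by 3&13|=98, |div by 3&17|=75, |div by 13&17|=17, |div by all|=5.
By inclusion-exclusion, divisible by at least one: 1285+296+226-98-75-17+5 = 1622.
Not divisible by any: 3855 - 1622.

Final answer: 2233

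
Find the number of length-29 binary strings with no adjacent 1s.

Let a(n) count valid strings. If the last bit is 0 the prefix is any valid string of length n-1; if it is 1 the string must end in 01 with a valid prefix of length n-2. So a(n) = a(n-1) + a(n-2), a(1)=2, a(2)=3.
Building up term by term: a(1)=2, a(2)=3, a(3)=5, a(4)=8, a(5)=13, a(6)=21, a(7)=34, a(8)=55, a(9)=89, a(10)=144, a(11)=233, a(12)=377, a(13)=610, a(14)=987, a(15)=1597, a(16)=2584, a(17)=4181, a(18)=6765, a(19)=10946, a(20)=17711, a(21)=28657, a(22)=46368, a(23)=75025, a(24)=121393, a(25)=196418, a(26)=317811, a(27)=514229, a(28)=832040, a(29)=1346269.

Final answer: 1346269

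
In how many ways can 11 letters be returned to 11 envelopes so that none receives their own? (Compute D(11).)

Derangements satisfy D(n) = (n-1)(D(n-1) + D(n-2)), starting from D(0)=1, D(1)=0.
D(2) = 1 x (0 + 1) = 1
D(3) = 2 x (1 + 0) = 2
D(4) = 3 x (2 + 1) = 9
D(5) = 4 x (9 + 2) = 44
D(6) = 5 x (44 + 9) = 265
D(7) = 6 x (265 + 44) = 1854
D(8) = 7 x (1854 + 265) = 14833
D(9) = 8 x (14833 + 1854) = 133496
D(10) = 9 x (133496 + 14833) = 1334961
D(11) = 10 x (D(10) + D(9)) = 10 x (1334961 + 133496)

Final answer: D(11) = 14684570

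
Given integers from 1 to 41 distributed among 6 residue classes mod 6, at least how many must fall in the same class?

By pigeonhole with 41 objects and 6 categories: ceiling(41/6).

Final answer: 7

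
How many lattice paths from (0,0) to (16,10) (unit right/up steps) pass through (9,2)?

Paths (0,0)->(9,2): C(11,2) = 55.
Paths (9,2)->(16,10): C(15,8) = 6435.
By multiplication principle: 55 x 6435.

Final answer: 353925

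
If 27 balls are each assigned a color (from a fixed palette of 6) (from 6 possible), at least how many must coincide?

There are 6 possible values for color (from a fixed palette of 6). With 27 balls and 6 categories, by pigeonhole: ceiling(27/6).

Final answer: 5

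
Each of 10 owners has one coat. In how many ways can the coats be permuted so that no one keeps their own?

D(n) = (n-1)(D(n-1) + D(n-2)), D(0)=1, D(1)=0.
D(2) = 1 x (0 + 1) = 1
D(3) = 2 x (1 + 0) = 2
D(4) = 3 x (2 + 1) = 9
D(5) = 4 x (9 + 2) = 44
D(6) = 5 x (44 + 9) = 265
D(7) = 6 x (265 + 44) = 1854
D(8) = 7 x (1854 + 265) = 14833
D(9) = 8 x (14833 + 1854) = 133496
D(10) = 9 x (D(9) + D(8)) = 9 x (133496 + 14833)

Final answer: D(10) = 1334961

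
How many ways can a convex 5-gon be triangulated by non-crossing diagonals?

The structures are counted by the Catalan number C_n. Here n = 5 - 2 = 3.
Using C_0 = 1 and C_(k+1) = C_k x 2(2k+1)/(k+2), build up term by term: C_1=1, C_2=2, C_3=5.

Final answer: C_{3} = 5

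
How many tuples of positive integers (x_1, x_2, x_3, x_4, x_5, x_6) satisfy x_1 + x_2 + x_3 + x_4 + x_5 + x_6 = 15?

Substitute x'_i = x_i - 1 (so x'_i >= 0). Then sum x'_i = 15 - 6 = 9.
Stars and bars: C(9+6-1, 6-1) = C(14,5).

Final answer: C(14,5) = 2002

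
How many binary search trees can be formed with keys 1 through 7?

This is a standard Catalan-number count: the answer is C_n. Here n = 7.
C_n = C(2n,n) - C(2n,n+1), so C_{7} = C(14,7) - C(14,8) = 3432 - 3003.

Final answer: C_{7} = 429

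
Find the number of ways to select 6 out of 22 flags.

C(22,6) = 22!/(6! x (22-6)!).

Final answer: C(22,6) = 74613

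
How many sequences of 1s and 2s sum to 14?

Let f(n) be the number of climbs. Removing the last move (1 or 2 steps) gives f(n) = f(n-1) + f(n-2); base cases f(1)=1, f(2)=2.
Computing successive values: f(1)=1, f(2)=2, f(3)=3, f(4)=5, f(5)=8, f(6)=13, f(7)=21, f(8)=34, f(9)=55, f(10)=89, f(11)=144, f(12)=233, f(13)=377, f(14)=610.

Final answer: 610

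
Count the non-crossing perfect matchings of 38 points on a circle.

This is counted by the nth Catalan number C_n. Here n = 38/2 = 19.
C_n = C(2n,n)/(n+1), so C_{19} = C(38,19)/20 = 35345263800/20.

Final answer: C_{19} = 1767263190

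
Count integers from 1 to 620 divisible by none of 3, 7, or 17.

|div by 3|=206, |div by 7|=88, |div by 17|=36.
|div by 3&7|=29, |div by 3&17|=12, |div by 7&17|=5, |div by all|=1.
By inclusion-exclusion, divisible by at least one: 206+88+36-29-12-5+1 = 285.
Not divisible by any: 620 - 285.

Final answer: 335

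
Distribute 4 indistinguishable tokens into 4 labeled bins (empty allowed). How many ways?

Stars and bars: C(n+k-1, k-1) = C(7,3).

Final answer: C(7,3) = 35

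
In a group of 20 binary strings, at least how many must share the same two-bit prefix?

There are 4 possible values for two-bit prefix. With 20 binary strings and 4 categories, by pigeonhole: ceiling(20/4).

Final answer: 5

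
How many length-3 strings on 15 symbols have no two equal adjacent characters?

Let g(n) count such strings. g(1) = 15, and each valid string of length n-1 extends in 14 ways (any symbol but the last), so g(n) = 14 g(n-1).
Total: g(3) = 15 x 14^2.

Final answer: 15 x 14^{2} = 2940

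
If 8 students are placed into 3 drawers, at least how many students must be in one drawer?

By the pigeonhole principle: ceiling(8/3).

Final answer: 3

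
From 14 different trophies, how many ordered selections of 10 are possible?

P(14,10) = 14!/(14-10)! = 14!/4!.

Final answer: P(14,10) = 3632428800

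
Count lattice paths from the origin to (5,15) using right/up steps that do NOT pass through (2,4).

Total paths to (5,15): C(20,15) = 15504.
Paths through (2,4): C(6,4) x C(14,11) = 5460.
Avoiding (2,4): 15504 - 5460.

Final answer: 10044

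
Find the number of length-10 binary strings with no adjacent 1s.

A valid string ends in 0 (append to any length-(n-1) valid string) or in 01 (append to any length-(n-2) valid string), so a(n) = a(n-1) + a(n-2) with a(1)=2, a(2)=3.
Iterating the recurrence: a(1)=2, a(2)=3, a(3)=5, a(4)=8, a(5)=13, a(6)=21, a(7)=34, a(8)=55, a(9)=89, a(10)=144.

Final answer: 144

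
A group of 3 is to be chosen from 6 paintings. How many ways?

C(6,3) = 6!/(3! x (6-3)!).

Final answer: C(6,3) = 20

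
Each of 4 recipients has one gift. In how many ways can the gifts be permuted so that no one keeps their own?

Use the recurrence D(n) = (n-1)(D(n-1) + D(n-2)) with D(0)=1, D(1)=0.
D(2) = 1 x (0 + 1) = 1
D(3) = 2 x (1 + 0) = 2
D(4) = 3 x (D(3) + D(2)) = 3 x (2 + 1)

Final answer: D(4) = 9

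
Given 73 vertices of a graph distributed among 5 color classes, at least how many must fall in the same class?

By pigeonhole with 73 objects and 5 categories: ceiling(73/5).

Final answer: 15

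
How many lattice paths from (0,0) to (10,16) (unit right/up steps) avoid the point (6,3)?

Total paths to (10,16): C(26,16) = 5311735.
Paths through (6,3): C(9,3) x C(17,13) = 199920.
Avoiding (6,3): 5311735 - 199920.

Final answer: 5111815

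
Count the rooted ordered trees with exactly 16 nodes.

The structures are counted by the Catalan number C_n. Here n = 16 - 1 = 15.
C_n = C(2n,n) - C(2n,n+1), so C_{15} = C(30,15) - C(30,16) = 155117520 - 145422675.

Final answer: C_{15} = 9694845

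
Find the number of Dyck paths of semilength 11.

Total monotonic paths to (11,11): C(22,11) = 705432.
Reflecting each bad path at its first crossing gives a bijection with paths to (10,12): C(22,12) = 646646.
Valid Dyck paths: 705432 - 646646.
(These counts are the Catalan numbers.)

Final answer: C_{11} = 58786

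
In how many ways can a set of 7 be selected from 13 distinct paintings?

C(13,7) = 13!/(7! x 6!).

Final answer: \binom{13}{7} = 1716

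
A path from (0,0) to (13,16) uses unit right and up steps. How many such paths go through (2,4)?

Paths (0,0)->(2,4): C(6,4) = 15.
Paths (2,4)->(13,16): C(23,12) = 1352078.
By multiplication principle: 15 x 1352078.

Final answer: 20281170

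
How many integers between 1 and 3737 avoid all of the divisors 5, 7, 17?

|div by 5|=747, |div by 7|=533, |div by 17|=219.
|div by 5&7|=106, |div by 5&17|=43, |div by 7&17|=31, |div by all|=6.
By inclusion-exclusion, divisible by at least one: 747+533+219-106-43-31+6 = 1325.
Not divisible by any: 3737 - 1325.

Final answer: 2412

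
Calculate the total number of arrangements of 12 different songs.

The number of ways to arrange 12 distinct objects is 12!.

Final answer: 12! = 479001600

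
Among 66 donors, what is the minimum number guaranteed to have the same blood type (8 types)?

There are 8 possible values for blood type (8 types). With 66 donors and 8 categories, by pigeonhole: ceiling(66/8).

Final answer: 9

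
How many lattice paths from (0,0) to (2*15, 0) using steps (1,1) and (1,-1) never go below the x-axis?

Total monotonic paths to (15,15): C(30,15) = 155117520.
Paths that cross above y=x (reflection bijection): C(30,16) = 145422675.
Valid Dyck paths: 155117520 - 145422675.
(These counts are the Catalan numbers.)

Final answer: C_{15} = 9694845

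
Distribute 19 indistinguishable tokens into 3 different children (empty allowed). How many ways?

Stars and bars: C(n+k-1, k-1) = C(21,2).

Final answer: C(21,2) = 210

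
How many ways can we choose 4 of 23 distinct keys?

C(23,4) = 23!/(4! x (23-4)!).

Final answer: C(23,4) = 8855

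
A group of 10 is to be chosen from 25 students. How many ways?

C(25,10) = 25!/(10! x 15!).

Final answer: \binom{25}{10} = 3268760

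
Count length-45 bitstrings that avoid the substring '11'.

Classify by the final bit: ...0 gives a(n-1) strings, ...01 gives a(n-2) strings. Thus a(n) = a(n-1) + a(n-2) with a(1)=2, a(2)=3.
Iterating the recurrence: a(1)=2, a(2)=3, a(3)=5, a(4)=8, a(5)=13, a(6)=21, a(7)=34, a(8)=55, a(9)=89, a(10)=144, a(11)=233, a(12)=377, a(13)=610, a(14)=987, a(15)=1597, a(16)=2584, a(17)=4181, a(18)=6765, a(19)=10946, a(20)=17711, a(21)=28657, a(22)=46368, a(23)=75025, a(24)=121393, a(25)=196418, a(26)=317811, a(27)=514229, a(28)=832040, a(29)=1346269, a(30)=2178309, a(31)=3524578, a(32)=5702887, a(33)=9227465, a(34)=14930352, a(35)=24157817, a(36)=39088169, a(37)=63245986, a(38)=102334155, a(39)=165580141, a(40)=267914296, a(41)=433494437, a(42)=701408733, a(43)=1134903170, a(44)=1836311903, a(45)=2971215073.

Final answer: 2971215073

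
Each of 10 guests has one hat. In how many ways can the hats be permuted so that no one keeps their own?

D(n) = (n-1)(D(n-1) + D(n-2)), D(0)=1, D(1)=0.
D(2) = 1 x (0 + 1) = 1
D(3) = 2 x (1 + 0) = 2
D(4) = 3 x (2 + 1) = 9
D(5) = 4 x (9 + 2) = 44
D(6) = 5 x (44 + 9) = 265
D(7) = 6 x (265 + 44) = 1854
D(8) = 7 x (1854 + 265) = 14833
D(9) = 8 x (14833 + 1854) = 133496
D(10) = 9 x (D(9) + D(8)) = 9 x (133496 + 14833)

Final answer: D(10) = 1334961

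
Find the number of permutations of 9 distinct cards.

The number of ways to arrange 9 distinct objects is 9!.

Final answer: 9! = 362880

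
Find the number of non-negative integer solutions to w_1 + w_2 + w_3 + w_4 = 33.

Stars and bars with 33 stars and 3 bars:
C(33+4-1, 4-1) = C(36,3).

Final answer: C(36,3) = 7140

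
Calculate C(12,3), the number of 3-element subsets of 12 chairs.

C(12,3) = 12!/(3! x 9!).

Final answer: \binom{12}{3} = 220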